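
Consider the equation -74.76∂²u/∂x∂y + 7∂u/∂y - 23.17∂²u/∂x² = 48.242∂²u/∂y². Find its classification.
Rewriting in standard form: -23.17∂²u/∂x² - 74.76∂²u/∂x∂y - 48.242∂²u/∂y² + 7∂u/∂y = 0. Hyperbolic. (A = -23.17, B = -74.76, C = -48.242 gives B² - 4AC = 1117.98904.)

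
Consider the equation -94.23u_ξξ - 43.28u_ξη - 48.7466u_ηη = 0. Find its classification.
Elliptic. (A = -94.23, B = -43.28, C = -48.7466 gives B² - 4AC = -16500.410072.)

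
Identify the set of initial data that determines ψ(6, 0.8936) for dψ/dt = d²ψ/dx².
The entire real line. The heat equation has infinite propagation speed: any initial disturbance instantly affects all points (though exponentially small far away).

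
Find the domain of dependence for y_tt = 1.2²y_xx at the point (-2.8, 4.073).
Domain of dependence: [-7.6876, 2.0876]. Signals travel at speed 1.2, so data within |x - -2.8| ≤ 1.2·4.073 = 4.8876 can reach the point.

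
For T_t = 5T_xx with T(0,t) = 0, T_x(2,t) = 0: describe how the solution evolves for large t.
T → 0. Heat escapes through the Dirichlet boundary.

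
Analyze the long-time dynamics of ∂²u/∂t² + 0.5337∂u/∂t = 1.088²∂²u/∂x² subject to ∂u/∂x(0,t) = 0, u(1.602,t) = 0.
Long-time behavior: u → 0. Damping (γ=0.5337) dissipates energy; oscillations decay exponentially.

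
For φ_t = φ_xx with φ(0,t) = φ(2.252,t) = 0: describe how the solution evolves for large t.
φ → 0. Heat diffuses out through both boundaries.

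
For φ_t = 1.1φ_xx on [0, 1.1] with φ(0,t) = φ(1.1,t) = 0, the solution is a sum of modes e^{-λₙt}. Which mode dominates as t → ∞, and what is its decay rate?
Eigenvalues: λₙ = 1.1n²π²/1.1².
First three modes:
  n=1: λ₁ = 1.1π²/1.1² ≈ 8.972
  n=2: λ₂ = 4.4π²/1.1² ≈ 35.889 (4× faster decay)
  n=3: λ₃ = 9.9π²/1.1² ≈ 80.751 (9× faster decay)
As t → ∞, higher modes decay exponentially faster. The n=1 mode dominates: φ ~ c₁ sin(πx/1.1) e^{-λ₁t}.
Decay rate: λ₁ = 1.1π²/1.1² ≈ 8.972.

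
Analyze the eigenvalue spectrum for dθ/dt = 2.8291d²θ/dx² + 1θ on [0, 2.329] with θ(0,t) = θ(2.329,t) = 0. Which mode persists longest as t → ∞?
Eigenvalues: λₙ = 2.8291n²π²/2.329² - 1.
First three modes:
  n=1: λ₁ = 2.8291π²/2.329² - 1 ≈ 4.148
  n=2: λ₂ = 11.3164π²/2.329² - 1 ≈ 19.591
  n=3: λ₃ = 25.4619π²/2.329² - 1 ≈ 45.329
Since 2.8291π²/2.329² ≈ 5.148 > 1, all λₙ > 0.
The n=1 mode decays slowest → dominates as t → ∞.
Asymptotic: θ ~ c₁ sin(πx/2.329) e^{-λ₁t} with decay rate λ₁ ≈ 4.148.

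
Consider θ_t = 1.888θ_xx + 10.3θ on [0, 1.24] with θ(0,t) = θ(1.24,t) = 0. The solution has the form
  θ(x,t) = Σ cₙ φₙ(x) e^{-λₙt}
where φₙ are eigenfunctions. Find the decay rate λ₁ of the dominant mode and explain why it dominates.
Eigenvalues: λₙ = 1.888n²π²/1.24² - 10.3.
First three modes:
  n=1: λ₁ = 1.888π²/1.24² - 10.3 ≈ 1.819
  n=2: λ₂ = 7.552π²/1.24² - 10.3 ≈ 38.175
  n=3: λ₃ = 16.992π²/1.24² - 10.3 ≈ 98.769
Since 1.888π²/1.24² ≈ 12.119 > 10.3, all λₙ > 0.
The n=1 mode decays slowest → dominates as t → ∞.
Asymptotic: θ ~ c₁ sin(πx/1.24) e^{-λ₁t} with decay rate λ₁ ≈ 1.819.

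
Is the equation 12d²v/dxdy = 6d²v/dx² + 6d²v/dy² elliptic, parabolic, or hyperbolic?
Rewriting in standard form: -6d²v/dx² + 12d²v/dxdy - 6d²v/dy² = 0. Computing B² - 4AC with A = -6, B = 12, C = -6: discriminant = 0 (zero). Answer: parabolic.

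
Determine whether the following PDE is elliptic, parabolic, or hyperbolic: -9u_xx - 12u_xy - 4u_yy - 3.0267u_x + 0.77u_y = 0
Coefficients: A = -9, B = -12, C = -4. B² - 4AC = 0, which is zero, so the equation is parabolic.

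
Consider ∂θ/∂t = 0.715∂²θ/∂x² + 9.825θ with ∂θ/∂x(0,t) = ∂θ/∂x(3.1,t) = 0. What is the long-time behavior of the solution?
As t → ∞, θ grows unboundedly. With Neumann BCs the constant mode has diffusion eigenvalue 0, so any r > 0 makes it grow like e^(9.825t); solution grows exponentially.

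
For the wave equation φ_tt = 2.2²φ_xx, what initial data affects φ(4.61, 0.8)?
Domain of dependence: [2.85, 6.37]. Signals travel at speed 2.2, so data within |x - 4.61| ≤ 2.2·0.8 = 1.76 can reach the point.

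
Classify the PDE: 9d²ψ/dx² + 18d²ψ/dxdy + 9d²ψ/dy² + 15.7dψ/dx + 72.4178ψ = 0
A = 9, B = 18, C = 9. Discriminant B² - 4AC = 0. Since 0 = 0, parabolic.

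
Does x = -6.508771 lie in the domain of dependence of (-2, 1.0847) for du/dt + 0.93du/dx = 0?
No. Only data at x = -3.008771 affects (-2, 1.0847). Advection has one-way propagation along characteristics.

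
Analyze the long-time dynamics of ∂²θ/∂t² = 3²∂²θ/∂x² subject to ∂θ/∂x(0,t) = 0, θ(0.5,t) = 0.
Long-time behavior: θ oscillates (no decay). Energy is conserved; the solution oscillates indefinitely as standing waves.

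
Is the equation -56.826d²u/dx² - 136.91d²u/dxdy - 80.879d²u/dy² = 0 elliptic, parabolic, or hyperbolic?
Computing B² - 4AC with A = -56.826, B = -136.91, C = -80.879: discriminant = 360.227884 (positive). Answer: hyperbolic.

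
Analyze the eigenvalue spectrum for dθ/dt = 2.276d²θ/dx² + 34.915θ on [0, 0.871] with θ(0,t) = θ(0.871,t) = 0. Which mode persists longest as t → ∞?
Eigenvalues: λₙ = 2.276n²π²/0.871² - 34.915.
First three modes:
  n=1: λ₁ = 2.276π²/0.871² - 34.915 ≈ -5.305
  n=2: λ₂ = 9.104π²/0.871² - 34.915 ≈ 83.524
  n=3: λ₃ = 20.484π²/0.871² - 34.915 ≈ 231.573
Since 2.276π²/0.871² ≈ 29.61 < 34.915, λ₁ < 0.
The n=1 mode grows fastest (−λₙ is largest for n=1) → dominates.
Asymptotic: θ ~ c₁ sin(πx/0.871) e^{5.305t} (exponential growth at rate −λ₁ ≈ 5.305).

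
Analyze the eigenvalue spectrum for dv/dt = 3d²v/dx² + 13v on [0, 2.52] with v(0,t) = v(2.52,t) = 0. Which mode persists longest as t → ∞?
Eigenvalues: λₙ = 3n²π²/2.52² - 13.
First three modes:
  n=1: λ₁ = 3π²/2.52² - 13 ≈ -8.337
  n=2: λ₂ = 12π²/2.52² - 13 ≈ 5.65
  n=3: λ₃ = 27π²/2.52² - 13 ≈ 28.963
Since 3π²/2.52² ≈ 4.663 < 13, λ₁ < 0.
The n=1 mode grows fastest (−λₙ is largest for n=1) → dominates.
Asymptotic: v ~ c₁ sin(πx/2.52) e^{8.337t} (exponential growth at rate −λ₁ ≈ 8.337).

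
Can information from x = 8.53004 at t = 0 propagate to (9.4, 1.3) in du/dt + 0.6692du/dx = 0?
Yes. The characteristic through (9.4, 1.3) passes through x = 8.53004.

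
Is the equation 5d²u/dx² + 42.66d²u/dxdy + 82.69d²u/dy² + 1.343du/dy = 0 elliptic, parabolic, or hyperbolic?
Computing B² - 4AC with A = 5, B = 42.66, C = 82.69: discriminant = 166.0756 (positive). Answer: hyperbolic.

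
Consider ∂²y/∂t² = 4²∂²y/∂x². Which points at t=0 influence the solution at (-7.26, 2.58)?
Domain of dependence: [-17.58, 3.06]. Signals travel at speed 4, so data within |x - -7.26| ≤ 4·2.58 = 10.32 can reach the point.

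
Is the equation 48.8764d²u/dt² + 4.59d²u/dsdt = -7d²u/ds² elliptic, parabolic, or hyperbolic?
Rewriting in standard form: 7d²u/ds² + 4.59d²u/dsdt + 48.8764d²u/dt² = 0. Computing B² - 4AC with A = 7, B = 4.59, C = 48.8764: discriminant = -1347.4711 (negative). Answer: elliptic.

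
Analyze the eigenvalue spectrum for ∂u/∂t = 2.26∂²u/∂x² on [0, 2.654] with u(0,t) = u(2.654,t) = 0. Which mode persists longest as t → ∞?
Eigenvalues: λₙ = 2.26n²π²/2.654².
First three modes:
  n=1: λ₁ = 2.26π²/2.654² ≈ 3.167
  n=2: λ₂ = 9.04π²/2.654² ≈ 12.667 (4× faster decay)
  n=3: λ₃ = 20.34π²/2.654² ≈ 28.5 (9× faster decay)
As t → ∞, higher modes decay exponentially faster. The n=1 mode dominates: u ~ c₁ sin(πx/2.654) e^{-λ₁t}.
Decay rate: λ₁ = 2.26π²/2.654² ≈ 3.167.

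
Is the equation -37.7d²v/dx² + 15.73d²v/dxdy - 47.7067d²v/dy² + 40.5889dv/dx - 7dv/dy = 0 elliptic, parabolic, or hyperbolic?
Computing B² - 4AC with A = -37.7, B = 15.73, C = -47.7067: discriminant = -6946.73746 (negative). Answer: elliptic.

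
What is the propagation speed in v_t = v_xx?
Infinite. The heat equation is parabolic, not hyperbolic, so disturbances propagate instantly.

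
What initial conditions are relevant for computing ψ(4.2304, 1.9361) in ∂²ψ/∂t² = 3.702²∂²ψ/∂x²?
Domain of dependence: [-2.9370422, 11.3978422]. Signals travel at speed 3.702, so data within |x - 4.2304| ≤ 3.702·1.9361 = 7.1674422 can reach the point.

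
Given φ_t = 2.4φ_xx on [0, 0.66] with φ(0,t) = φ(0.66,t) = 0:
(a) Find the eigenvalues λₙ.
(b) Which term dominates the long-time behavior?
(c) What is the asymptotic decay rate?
Eigenvalues: λₙ = 2.4n²π²/0.66².
First three modes:
  n=1: λ₁ = 2.4π²/0.66² ≈ 54.378
  n=2: λ₂ = 9.6π²/0.66² ≈ 217.512 (4× faster decay)
  n=3: λ₃ = 21.6π²/0.66² ≈ 489.402 (9× faster decay)
As t → ∞, higher modes decay exponentially faster. The n=1 mode dominates: φ ~ c₁ sin(πx/0.66) e^{-λ₁t}.
Decay rate: λ₁ = 2.4π²/0.66² ≈ 54.378.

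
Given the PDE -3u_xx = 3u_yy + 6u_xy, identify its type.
Rewriting in standard form: -3u_xx - 6u_xy - 3u_yy = 0. The second-order coefficients are A = -3, B = -6, C = -3. Since B² - 4AC = 0 = 0, this is a parabolic PDE.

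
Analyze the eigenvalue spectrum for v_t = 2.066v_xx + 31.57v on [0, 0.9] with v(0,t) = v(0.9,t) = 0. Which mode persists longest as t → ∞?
Eigenvalues: λₙ = 2.066n²π²/0.9² - 31.57.
First three modes:
  n=1: λ₁ = 2.066π²/0.9² - 31.57 ≈ -6.396
  n=2: λ₂ = 8.264π²/0.9² - 31.57 ≈ 69.124
  n=3: λ₃ = 18.594π²/0.9² - 31.57 ≈ 194.992
Since 2.066π²/0.9² ≈ 25.174 < 31.57, λ₁ < 0.
The n=1 mode grows fastest (−λₙ is largest for n=1) → dominates.
Asymptotic: v ~ c₁ sin(πx/0.9) e^{6.396t} (exponential growth at rate −λ₁ ≈ 6.396).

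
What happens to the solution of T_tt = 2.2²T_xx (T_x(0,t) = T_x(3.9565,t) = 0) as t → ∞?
T oscillates about a mean that drifts linearly in t (generically unbounded; no decay). There is no damping, so the nonconstant modes persist as standing waves (energy conserved, no decay). But with Neumann conditions at both ends the constant mode has eigenvalue 0: the spatial mean M(t) of T satisfies M'' = 0, so M(t) = M(0) + M'(0)·t. Unless the initial velocity has zero mean (∫T_t(x,0)dx = 0), the solution grows linearly in t (unbounded, though not exponentially); if it does have zero mean, the solution stays bounded and simply oscillates.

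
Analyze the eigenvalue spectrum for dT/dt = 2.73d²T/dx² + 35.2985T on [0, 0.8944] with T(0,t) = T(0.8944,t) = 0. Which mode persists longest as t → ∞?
Eigenvalues: λₙ = 2.73n²π²/0.8944² - 35.2985.
First three modes:
  n=1: λ₁ = 2.73π²/0.8944² - 35.2985 ≈ -1.616
  n=2: λ₂ = 10.92π²/0.8944² - 35.2985 ≈ 99.43
  n=3: λ₃ = 24.57π²/0.8944² - 35.2985 ≈ 267.84
Since 2.73π²/0.8944² ≈ 33.682 < 35.2985, λ₁ < 0.
The n=1 mode grows fastest (−λₙ is largest for n=1) → dominates.
Asymptotic: T ~ c₁ sin(πx/0.8944) e^{1.616t} (exponential growth at rate −λ₁ ≈ 1.616).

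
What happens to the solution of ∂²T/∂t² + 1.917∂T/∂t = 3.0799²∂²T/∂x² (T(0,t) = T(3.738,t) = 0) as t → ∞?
T → 0. Damping (γ=1.917) dissipates energy; oscillations decay exponentially.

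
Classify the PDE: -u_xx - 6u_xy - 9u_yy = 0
A = -1, B = -6, C = -9. Discriminant B² - 4AC = 0. Since 0 = 0, parabolic.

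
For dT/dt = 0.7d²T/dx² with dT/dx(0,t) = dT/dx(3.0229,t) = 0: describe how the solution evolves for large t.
T → constant (steady state). Heat is conserved (no flux at boundaries); solution approaches the spatial average.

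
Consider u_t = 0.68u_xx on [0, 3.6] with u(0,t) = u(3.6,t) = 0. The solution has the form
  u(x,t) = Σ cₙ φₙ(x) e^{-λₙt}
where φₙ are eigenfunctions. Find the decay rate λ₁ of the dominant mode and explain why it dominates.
Eigenvalues: λₙ = 0.68n²π²/3.6².
First three modes:
  n=1: λ₁ = 0.68π²/3.6² ≈ 0.518
  n=2: λ₂ = 2.72π²/3.6² ≈ 2.071 (4× faster decay)
  n=3: λ₃ = 6.12π²/3.6² ≈ 4.661 (9× faster decay)
As t → ∞, higher modes decay exponentially faster. The n=1 mode dominates: u ~ c₁ sin(πx/3.6) e^{-λ₁t}.
Decay rate: λ₁ = 0.68π²/3.6² ≈ 0.518.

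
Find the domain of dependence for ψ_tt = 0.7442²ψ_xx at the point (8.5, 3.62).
Domain of dependence: [5.805996, 11.194004]. Signals travel at speed 0.7442, so data within |x - 8.5| ≤ 0.7442·3.62 = 2.694004 can reach the point.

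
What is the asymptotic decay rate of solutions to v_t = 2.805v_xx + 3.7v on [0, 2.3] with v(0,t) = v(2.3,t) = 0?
Eigenvalues: λₙ = 2.805n²π²/2.3² - 3.7.
First three modes:
  n=1: λ₁ = 2.805π²/2.3² - 3.7 ≈ 1.533
  n=2: λ₂ = 11.22π²/2.3² - 3.7 ≈ 17.233
  n=3: λ₃ = 25.245π²/2.3² - 3.7 ≈ 43.4
Since 2.805π²/2.3² ≈ 5.233 > 3.7, all λₙ > 0.
The n=1 mode decays slowest → dominates as t → ∞.
Asymptotic: v ~ c₁ sin(πx/2.3) e^{-λ₁t} with decay rate λ₁ ≈ 1.533.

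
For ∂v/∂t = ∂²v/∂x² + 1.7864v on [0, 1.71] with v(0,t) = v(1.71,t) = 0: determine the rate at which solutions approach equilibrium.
Eigenvalues: λₙ = n²π²/1.71² - 1.7864.
First three modes:
  n=1: λ₁ = π²/1.71² - 1.7864 ≈ 1.589
  n=2: λ₂ = 4π²/1.71² - 1.7864 ≈ 11.715
  n=3: λ₃ = 9π²/1.71² - 1.7864 ≈ 28.591
Since π²/1.71² ≈ 3.375 > 1.7864, all λₙ > 0.
The n=1 mode decays slowest → dominates as t → ∞.
Asymptotic: v ~ c₁ sin(πx/1.71) e^{-λ₁t} with decay rate λ₁ ≈ 1.589.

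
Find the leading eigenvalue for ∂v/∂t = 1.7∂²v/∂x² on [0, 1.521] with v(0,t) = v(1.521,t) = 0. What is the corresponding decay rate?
Eigenvalues: λₙ = 1.7n²π²/1.521².
First three modes:
  n=1: λ₁ = 1.7π²/1.521² ≈ 7.253
  n=2: λ₂ = 6.8π²/1.521² ≈ 29.01 (4× faster decay)
  n=3: λ₃ = 15.3π²/1.521² ≈ 65.273 (9× faster decay)
As t → ∞, higher modes decay exponentially faster. The n=1 mode dominates: v ~ c₁ sin(πx/1.521) e^{-λ₁t}.
Decay rate: λ₁ = 1.7π²/1.521² ≈ 7.253.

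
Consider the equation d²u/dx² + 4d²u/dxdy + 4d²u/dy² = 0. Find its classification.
Parabolic. (A = 1, B = 4, C = 4 gives B² - 4AC = 0.)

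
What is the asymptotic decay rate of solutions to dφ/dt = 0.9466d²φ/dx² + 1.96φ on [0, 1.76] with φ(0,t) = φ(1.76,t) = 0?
Eigenvalues: λₙ = 0.9466n²π²/1.76² - 1.96.
First three modes:
  n=1: λ₁ = 0.9466π²/1.76² - 1.96 ≈ 1.056
  n=2: λ₂ = 3.7864π²/1.76² - 1.96 ≈ 10.104
  n=3: λ₃ = 8.5194π²/1.76² - 1.96 ≈ 25.185
Since 0.9466π²/1.76² ≈ 3.016 > 1.96, all λₙ > 0.
The n=1 mode decays slowest → dominates as t → ∞.
Asymptotic: φ ~ c₁ sin(πx/1.76) e^{-λ₁t} with decay rate λ₁ ≈ 1.056.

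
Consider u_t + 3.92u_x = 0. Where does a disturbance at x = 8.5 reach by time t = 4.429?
At x = 25.86168. The characteristic carries data from (8.5, 0) to (25.86168, 4.429).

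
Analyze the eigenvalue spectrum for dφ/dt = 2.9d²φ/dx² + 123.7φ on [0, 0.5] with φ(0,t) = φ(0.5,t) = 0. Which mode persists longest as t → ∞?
Eigenvalues: λₙ = 2.9n²π²/0.5² - 123.7.
First three modes:
  n=1: λ₁ = 2.9π²/0.5² - 123.7 ≈ -9.213
  n=2: λ₂ = 11.6π²/0.5² - 123.7 ≈ 334.25
  n=3: λ₃ = 26.1π²/0.5² - 123.7 ≈ 906.687
Since 2.9π²/0.5² ≈ 114.487 < 123.7, λ₁ < 0.
The n=1 mode grows fastest (−λₙ is largest for n=1) → dominates.
Asymptotic: φ ~ c₁ sin(πx/0.5) e^{9.213t} (exponential growth at rate −λ₁ ≈ 9.213).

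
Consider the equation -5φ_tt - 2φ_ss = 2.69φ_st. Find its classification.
Rewriting in standard form: -2φ_ss - 2.69φ_st - 5φ_tt = 0. Elliptic. (A = -2, B = -2.69, C = -5 gives B² - 4AC = -32.7639.)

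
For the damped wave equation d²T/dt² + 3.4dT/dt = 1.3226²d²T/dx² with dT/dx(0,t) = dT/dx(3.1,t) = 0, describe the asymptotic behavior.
T → constant (steady state). Damping (γ=3.4) dissipates the nonconstant modes; with Neumann BCs the spatial average obeys M''+γM'=0 and tends to a finite limit.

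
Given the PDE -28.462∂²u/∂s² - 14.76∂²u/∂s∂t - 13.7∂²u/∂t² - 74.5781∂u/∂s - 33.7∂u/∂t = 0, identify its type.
The second-order coefficients are A = -28.462, B = -14.76, C = -13.7. Since B² - 4AC = -1341.86 < 0, this is an elliptic PDE.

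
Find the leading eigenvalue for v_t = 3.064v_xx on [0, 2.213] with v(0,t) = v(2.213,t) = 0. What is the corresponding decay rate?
Eigenvalues: λₙ = 3.064n²π²/2.213².
First three modes:
  n=1: λ₁ = 3.064π²/2.213² ≈ 6.175
  n=2: λ₂ = 12.256π²/2.213² ≈ 24.699 (4× faster decay)
  n=3: λ₃ = 27.576π²/2.213² ≈ 55.574 (9× faster decay)
As t → ∞, higher modes decay exponentially faster. The n=1 mode dominates: v ~ c₁ sin(πx/2.213) e^{-λ₁t}.
Decay rate: λ₁ = 3.064π²/2.213² ≈ 6.175.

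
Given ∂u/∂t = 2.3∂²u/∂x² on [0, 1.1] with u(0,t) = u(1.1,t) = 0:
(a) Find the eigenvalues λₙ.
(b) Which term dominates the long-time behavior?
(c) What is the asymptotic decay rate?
Eigenvalues: λₙ = 2.3n²π²/1.1².
First three modes:
  n=1: λ₁ = 2.3π²/1.1² ≈ 18.76
  n=2: λ₂ = 9.2π²/1.1² ≈ 75.042 (4× faster decay)
  n=3: λ₃ = 20.7π²/1.1² ≈ 168.844 (9× faster decay)
As t → ∞, higher modes decay exponentially faster. The n=1 mode dominates: u ~ c₁ sin(πx/1.1) e^{-λ₁t}.
Decay rate: λ₁ = 2.3π²/1.1² ≈ 18.76.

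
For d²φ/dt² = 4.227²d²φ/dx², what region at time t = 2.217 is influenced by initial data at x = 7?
Domain of influence: [-2.371259, 16.371259]. Data at x = 7 spreads outward at speed 4.227.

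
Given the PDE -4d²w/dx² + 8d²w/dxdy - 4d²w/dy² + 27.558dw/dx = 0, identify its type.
The second-order coefficients are A = -4, B = 8, C = -4. Since B² - 4AC = 0 = 0, this is a parabolic PDE.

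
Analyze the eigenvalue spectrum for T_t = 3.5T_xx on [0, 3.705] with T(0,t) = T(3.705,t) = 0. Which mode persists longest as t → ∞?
Eigenvalues: λₙ = 3.5n²π²/3.705².
First three modes:
  n=1: λ₁ = 3.5π²/3.705² ≈ 2.516
  n=2: λ₂ = 14π²/3.705² ≈ 10.066 (4× faster decay)
  n=3: λ₃ = 31.5π²/3.705² ≈ 22.648 (9× faster decay)
As t → ∞, higher modes decay exponentially faster. The n=1 mode dominates: T ~ c₁ sin(πx/3.705) e^{-λ₁t}.
Decay rate: λ₁ = 3.5π²/3.705² ≈ 2.516.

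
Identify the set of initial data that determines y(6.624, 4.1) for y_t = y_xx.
The entire real line. The heat equation has infinite propagation speed: any initial disturbance instantly affects all points (though exponentially small far away).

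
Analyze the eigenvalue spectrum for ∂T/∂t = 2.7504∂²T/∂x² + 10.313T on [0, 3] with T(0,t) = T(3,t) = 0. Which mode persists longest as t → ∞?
Eigenvalues: λₙ = 2.7504n²π²/3² - 10.313.
First three modes:
  n=1: λ₁ = 2.7504π²/3² - 10.313 ≈ -7.297
  n=2: λ₂ = 11.0016π²/3² - 10.313 ≈ 1.752
  n=3: λ₃ = 24.7536π²/3² - 10.313 ≈ 16.832
Since 2.7504π²/3² ≈ 3.016 < 10.313, λ₁ < 0.
The n=1 mode grows fastest (−λₙ is largest for n=1) → dominates.
Asymptotic: T ~ c₁ sin(πx/3) e^{7.297t} (exponential growth at rate −λ₁ ≈ 7.297).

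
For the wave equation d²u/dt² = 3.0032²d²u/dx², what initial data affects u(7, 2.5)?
Domain of dependence: [-0.508, 14.508]. Signals travel at speed 3.0032, so data within |x - 7| ≤ 3.0032·2.5 = 7.508 can reach the point.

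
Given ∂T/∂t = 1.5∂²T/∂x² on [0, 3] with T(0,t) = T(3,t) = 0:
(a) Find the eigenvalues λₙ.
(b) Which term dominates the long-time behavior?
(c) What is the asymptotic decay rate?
Eigenvalues: λₙ = 1.5n²π²/3².
First three modes:
  n=1: λ₁ = 1.5π²/3² ≈ 1.645
  n=2: λ₂ = 6π²/3² ≈ 6.58 (4× faster decay)
  n=3: λ₃ = 13.5π²/3² ≈ 14.804 (9× faster decay)
As t → ∞, higher modes decay exponentially faster. The n=1 mode dominates: T ~ c₁ sin(πx/3) e^{-λ₁t}.
Decay rate: λ₁ = 1.5π²/3² ≈ 1.645.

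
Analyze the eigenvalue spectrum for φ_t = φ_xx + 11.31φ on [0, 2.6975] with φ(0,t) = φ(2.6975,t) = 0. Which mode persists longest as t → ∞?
Eigenvalues: λₙ = n²π²/2.6975² - 11.31.
First three modes:
  n=1: λ₁ = π²/2.6975² - 11.31 ≈ -9.954
  n=2: λ₂ = 4π²/2.6975² - 11.31 ≈ -5.885
  n=3: λ₃ = 9π²/2.6975² - 11.31 ≈ 0.897
Since π²/2.6975² ≈ 1.356 < 11.31, λ₁ < 0.
The n=1 mode grows fastest (−λₙ is largest for n=1) → dominates.
Asymptotic: φ ~ c₁ sin(πx/2.6975) e^{9.954t} (exponential growth at rate −λ₁ ≈ 9.954).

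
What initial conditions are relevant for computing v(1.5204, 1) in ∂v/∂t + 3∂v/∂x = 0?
A single point: x = -1.4796. The characteristic through (1.5204, 1) is x - 3t = const, so x = 1.5204 - 3·1 = -1.4796.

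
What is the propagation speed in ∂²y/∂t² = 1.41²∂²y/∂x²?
Speed = 1.41. Information travels along characteristics x = x₀ ± 1.41t.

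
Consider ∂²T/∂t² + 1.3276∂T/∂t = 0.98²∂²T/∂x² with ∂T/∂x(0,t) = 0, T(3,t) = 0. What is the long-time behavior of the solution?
As t → ∞, T → 0. Damping (γ=1.3276) dissipates energy; oscillations decay exponentially.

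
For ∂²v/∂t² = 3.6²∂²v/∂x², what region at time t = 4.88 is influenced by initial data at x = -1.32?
Domain of influence: [-18.888, 16.248]. Data at x = -1.32 spreads outward at speed 3.6.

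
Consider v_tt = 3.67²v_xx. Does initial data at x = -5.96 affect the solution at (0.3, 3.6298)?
Yes. The domain of dependence is [-13.021366, 13.621366], and -5.96 ∈ [-13.021366, 13.621366].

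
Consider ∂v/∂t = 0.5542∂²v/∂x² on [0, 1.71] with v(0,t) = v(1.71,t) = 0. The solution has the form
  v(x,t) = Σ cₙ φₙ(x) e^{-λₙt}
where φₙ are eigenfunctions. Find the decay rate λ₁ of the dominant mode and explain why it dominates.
Eigenvalues: λₙ = 0.5542n²π²/1.71².
First three modes:
  n=1: λ₁ = 0.5542π²/1.71² ≈ 1.871
  n=2: λ₂ = 2.2168π²/1.71² ≈ 7.482 (4× faster decay)
  n=3: λ₃ = 4.9878π²/1.71² ≈ 16.835 (9× faster decay)
As t → ∞, higher modes decay exponentially faster. The n=1 mode dominates: v ~ c₁ sin(πx/1.71) e^{-λ₁t}.
Decay rate: λ₁ = 0.5542π²/1.71² ≈ 1.871.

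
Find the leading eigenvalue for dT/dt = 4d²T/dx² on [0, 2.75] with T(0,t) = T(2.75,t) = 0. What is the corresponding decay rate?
Eigenvalues: λₙ = 4n²π²/2.75².
First three modes:
  n=1: λ₁ = 4π²/2.75² ≈ 5.22
  n=2: λ₂ = 16π²/2.75² ≈ 20.881 (4× faster decay)
  n=3: λ₃ = 36π²/2.75² ≈ 46.983 (9× faster decay)
As t → ∞, higher modes decay exponentially faster. The n=1 mode dominates: T ~ c₁ sin(πx/2.75) e^{-λ₁t}.
Decay rate: λ₁ = 4π²/2.75² ≈ 5.22.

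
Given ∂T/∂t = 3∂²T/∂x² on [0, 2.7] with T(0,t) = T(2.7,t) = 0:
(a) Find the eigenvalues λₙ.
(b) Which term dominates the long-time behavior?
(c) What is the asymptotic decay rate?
Eigenvalues: λₙ = 3n²π²/2.7².
First three modes:
  n=1: λ₁ = 3π²/2.7² ≈ 4.062
  n=2: λ₂ = 12π²/2.7² ≈ 16.246 (4× faster decay)
  n=3: λ₃ = 27π²/2.7² ≈ 36.554 (9× faster decay)
As t → ∞, higher modes decay exponentially faster. The n=1 mode dominates: T ~ c₁ sin(πx/2.7) e^{-λ₁t}.
Decay rate: λ₁ = 3π²/2.7² ≈ 4.062.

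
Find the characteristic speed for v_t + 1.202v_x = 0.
Speed = 1.202. Information travels along x - 1.202t = const (rightward).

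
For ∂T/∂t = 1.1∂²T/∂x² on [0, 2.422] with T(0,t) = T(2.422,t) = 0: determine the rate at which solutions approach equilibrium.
Eigenvalues: λₙ = 1.1n²π²/2.422².
First three modes:
  n=1: λ₁ = 1.1π²/2.422² ≈ 1.851
  n=2: λ₂ = 4.4π²/2.422² ≈ 7.403 (4× faster decay)
  n=3: λ₃ = 9.9π²/2.422² ≈ 16.657 (9× faster decay)
As t → ∞, higher modes decay exponentially faster. The n=1 mode dominates: T ~ c₁ sin(πx/2.422) e^{-λ₁t}.
Decay rate: λ₁ = 1.1π²/2.422² ≈ 1.851.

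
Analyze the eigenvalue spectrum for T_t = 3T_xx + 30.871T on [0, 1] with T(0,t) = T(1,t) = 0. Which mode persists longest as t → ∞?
Eigenvalues: λₙ = 3n²π²/1² - 30.871.
First three modes:
  n=1: λ₁ = 3π² - 30.871 ≈ -1.262
  n=2: λ₂ = 12π² - 30.871 ≈ 87.564
  n=3: λ₃ = 27π² - 30.871 ≈ 235.608
Since 3π² ≈ 29.609 < 30.871, λ₁ < 0.
The n=1 mode grows fastest (−λₙ is largest for n=1) → dominates.
Asymptotic: T ~ c₁ sin(πx/1) e^{1.262t} (exponential growth at rate −λ₁ ≈ 1.262).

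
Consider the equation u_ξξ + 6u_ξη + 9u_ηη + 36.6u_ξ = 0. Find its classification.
Parabolic. (A = 1, B = 6, C = 9 gives B² - 4AC = 0.)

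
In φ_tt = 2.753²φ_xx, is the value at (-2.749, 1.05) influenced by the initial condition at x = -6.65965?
No. The domain of dependence is [-5.63965, 0.14165], and -6.65965 is outside this interval.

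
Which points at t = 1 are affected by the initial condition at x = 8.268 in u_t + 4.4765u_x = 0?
At x = 12.7445. The characteristic carries data from (8.268, 0) to (12.7445, 1).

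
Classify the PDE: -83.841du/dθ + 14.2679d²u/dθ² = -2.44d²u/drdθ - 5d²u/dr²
Rewriting in standard form: 5d²u/dr² + 2.44d²u/drdθ + 14.2679d²u/dθ² - 83.841du/dθ = 0. A = 5, B = 2.44, C = 14.2679. Discriminant B² - 4AC = -279.4044. Since -279.4044 < 0, elliptic.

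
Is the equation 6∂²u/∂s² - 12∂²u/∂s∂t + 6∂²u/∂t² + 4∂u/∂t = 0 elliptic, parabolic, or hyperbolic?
Computing B² - 4AC with A = 6, B = -12, C = 6: discriminant = 0 (zero). Answer: parabolic.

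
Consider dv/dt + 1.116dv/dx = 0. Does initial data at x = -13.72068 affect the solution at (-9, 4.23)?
Yes. The characteristic through (-9, 4.23) passes through x = -13.72068.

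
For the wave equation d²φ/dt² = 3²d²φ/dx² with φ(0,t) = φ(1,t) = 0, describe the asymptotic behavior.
φ oscillates (no decay). Energy is conserved; the solution oscillates indefinitely as standing waves.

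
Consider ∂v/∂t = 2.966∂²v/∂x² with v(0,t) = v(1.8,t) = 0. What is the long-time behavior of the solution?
As t → ∞, v → 0. Heat diffuses out through both boundaries.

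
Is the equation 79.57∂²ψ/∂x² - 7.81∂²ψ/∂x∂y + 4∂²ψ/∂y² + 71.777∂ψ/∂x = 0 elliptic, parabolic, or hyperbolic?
Computing B² - 4AC with A = 79.57, B = -7.81, C = 4: discriminant = -1212.1239 (negative). Answer: elliptic.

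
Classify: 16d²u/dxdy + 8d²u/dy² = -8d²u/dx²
Rewriting in standard form: 8d²u/dx² + 16d²u/dxdy + 8d²u/dy² = 0. Parabolic (discriminant = 0).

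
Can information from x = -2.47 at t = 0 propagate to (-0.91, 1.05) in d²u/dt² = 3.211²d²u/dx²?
Yes. The domain of dependence is [-4.28155, 2.46155], and -2.47 ∈ [-4.28155, 2.46155].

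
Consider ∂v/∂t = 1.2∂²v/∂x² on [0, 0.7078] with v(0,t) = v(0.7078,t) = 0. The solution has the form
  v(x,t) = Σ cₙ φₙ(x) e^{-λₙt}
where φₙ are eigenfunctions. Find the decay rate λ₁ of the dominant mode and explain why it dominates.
Eigenvalues: λₙ = 1.2n²π²/0.7078².
First three modes:
  n=1: λ₁ = 1.2π²/0.7078² ≈ 23.641
  n=2: λ₂ = 4.8π²/0.7078² ≈ 94.563 (4× faster decay)
  n=3: λ₃ = 10.8π²/0.7078² ≈ 212.766 (9× faster decay)
As t → ∞, higher modes decay exponentially faster. The n=1 mode dominates: v ~ c₁ sin(πx/0.7078) e^{-λ₁t}.
Decay rate: λ₁ = 1.2π²/0.7078² ≈ 23.641.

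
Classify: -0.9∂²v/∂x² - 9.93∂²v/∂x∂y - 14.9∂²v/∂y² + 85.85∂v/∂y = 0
Hyperbolic (discriminant = 44.9649).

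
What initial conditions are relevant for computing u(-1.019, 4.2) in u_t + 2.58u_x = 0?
A single point: x = -11.855. The characteristic through (-1.019, 4.2) is x - 2.58t = const, so x = -1.019 - 2.58·4.2 = -11.855.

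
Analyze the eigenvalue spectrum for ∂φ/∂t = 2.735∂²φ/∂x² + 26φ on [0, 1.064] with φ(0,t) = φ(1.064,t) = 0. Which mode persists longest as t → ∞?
Eigenvalues: λₙ = 2.735n²π²/1.064² - 26.
First three modes:
  n=1: λ₁ = 2.735π²/1.064² - 26 ≈ -2.156
  n=2: λ₂ = 10.94π²/1.064² - 26 ≈ 69.375
  n=3: λ₃ = 24.615π²/1.064² - 26 ≈ 188.593
Since 2.735π²/1.064² ≈ 23.844 < 26, λ₁ < 0.
The n=1 mode grows fastest (−λₙ is largest for n=1) → dominates.
Asymptotic: φ ~ c₁ sin(πx/1.064) e^{2.156t} (exponential growth at rate −λ₁ ≈ 2.156).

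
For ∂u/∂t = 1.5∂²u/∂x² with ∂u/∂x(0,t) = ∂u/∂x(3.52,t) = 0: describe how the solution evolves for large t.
u → constant (steady state). Heat is conserved (no flux at boundaries); solution approaches the spatial average.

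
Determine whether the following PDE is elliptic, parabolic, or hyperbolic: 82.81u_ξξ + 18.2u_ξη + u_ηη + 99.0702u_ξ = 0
Coefficients: A = 82.81, B = 18.2, C = 1. B² - 4AC = 0, which is zero, so the equation is parabolic.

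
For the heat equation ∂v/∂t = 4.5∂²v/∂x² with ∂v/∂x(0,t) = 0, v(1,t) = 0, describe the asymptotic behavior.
v → 0. Heat escapes through the Dirichlet boundary.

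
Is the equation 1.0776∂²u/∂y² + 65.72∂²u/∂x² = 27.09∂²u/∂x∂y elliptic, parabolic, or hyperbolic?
Rewriting in standard form: 65.72∂²u/∂x² - 27.09∂²u/∂x∂y + 1.0776∂²u/∂y² = 0. Computing B² - 4AC with A = 65.72, B = -27.09, C = 1.0776: discriminant = 450.588612 (positive). Answer: hyperbolic.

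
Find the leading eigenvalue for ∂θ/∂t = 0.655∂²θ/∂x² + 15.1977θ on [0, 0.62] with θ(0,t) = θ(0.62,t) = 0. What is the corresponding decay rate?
Eigenvalues: λₙ = 0.655n²π²/0.62² - 15.1977.
First three modes:
  n=1: λ₁ = 0.655π²/0.62² - 15.1977 ≈ 1.62
  n=2: λ₂ = 2.62π²/0.62² - 15.1977 ≈ 52.072
  n=3: λ₃ = 5.895π²/0.62² - 15.1977 ≈ 136.158
Since 0.655π²/0.62² ≈ 16.817 > 15.1977, all λₙ > 0.
The n=1 mode decays slowest → dominates as t → ∞.
Asymptotic: θ ~ c₁ sin(πx/0.62) e^{-λ₁t} with decay rate λ₁ ≈ 1.62.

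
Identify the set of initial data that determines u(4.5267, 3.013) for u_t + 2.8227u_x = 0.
A single point: x = -3.9780951. The characteristic through (4.5267, 3.013) is x - 2.8227t = const, so x = 4.5267 - 2.8227·3.013 = -3.9780951.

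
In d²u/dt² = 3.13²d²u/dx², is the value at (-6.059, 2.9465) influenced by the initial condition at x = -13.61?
Yes. The domain of dependence is [-15.281545, 3.163545], and -13.61 ∈ [-15.281545, 3.163545].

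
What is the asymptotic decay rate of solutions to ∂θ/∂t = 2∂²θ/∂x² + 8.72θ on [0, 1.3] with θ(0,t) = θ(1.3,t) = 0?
Eigenvalues: λₙ = 2n²π²/1.3² - 8.72.
First three modes:
  n=1: λ₁ = 2π²/1.3² - 8.72 ≈ 2.96
  n=2: λ₂ = 8π²/1.3² - 8.72 ≈ 38
  n=3: λ₃ = 18π²/1.3² - 8.72 ≈ 96.4
Since 2π²/1.3² ≈ 11.68 > 8.72, all λₙ > 0.
The n=1 mode decays slowest → dominates as t → ∞.
Asymptotic: θ ~ c₁ sin(πx/1.3) e^{-λ₁t} with decay rate λ₁ ≈ 2.96.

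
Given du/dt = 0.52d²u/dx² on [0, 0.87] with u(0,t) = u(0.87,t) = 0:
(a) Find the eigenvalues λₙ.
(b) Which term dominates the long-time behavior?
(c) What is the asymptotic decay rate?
Eigenvalues: λₙ = 0.52n²π²/0.87².
First three modes:
  n=1: λ₁ = 0.52π²/0.87² ≈ 6.781
  n=2: λ₂ = 2.08π²/0.87² ≈ 27.122 (4× faster decay)
  n=3: λ₃ = 4.68π²/0.87² ≈ 61.025 (9× faster decay)
As t → ∞, higher modes decay exponentially faster. The n=1 mode dominates: u ~ c₁ sin(πx/0.87) e^{-λ₁t}.
Decay rate: λ₁ = 0.52π²/0.87² ≈ 6.781.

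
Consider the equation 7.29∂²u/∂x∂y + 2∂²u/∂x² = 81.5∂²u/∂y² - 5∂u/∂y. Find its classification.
Rewriting in standard form: 2∂²u/∂x² + 7.29∂²u/∂x∂y - 81.5∂²u/∂y² + 5∂u/∂y = 0. Hyperbolic. (A = 2, B = 7.29, C = -81.5 gives B² - 4AC = 705.1441.)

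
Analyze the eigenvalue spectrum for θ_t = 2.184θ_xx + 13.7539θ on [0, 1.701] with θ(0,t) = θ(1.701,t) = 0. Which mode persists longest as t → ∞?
Eigenvalues: λₙ = 2.184n²π²/1.701² - 13.7539.
First three modes:
  n=1: λ₁ = 2.184π²/1.701² - 13.7539 ≈ -6.304
  n=2: λ₂ = 8.736π²/1.701² - 13.7539 ≈ 16.045
  n=3: λ₃ = 19.656π²/1.701² - 13.7539 ≈ 53.294
Since 2.184π²/1.701² ≈ 7.45 < 13.7539, λ₁ < 0.
The n=1 mode grows fastest (−λₙ is largest for n=1) → dominates.
Asymptotic: θ ~ c₁ sin(πx/1.701) e^{6.304t} (exponential growth at rate −λ₁ ≈ 6.304).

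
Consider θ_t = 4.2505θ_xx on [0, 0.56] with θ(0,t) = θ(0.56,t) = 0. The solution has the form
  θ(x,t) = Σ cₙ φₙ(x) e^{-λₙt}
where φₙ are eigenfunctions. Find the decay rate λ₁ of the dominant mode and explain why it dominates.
Eigenvalues: λₙ = 4.2505n²π²/0.56².
First three modes:
  n=1: λ₁ = 4.2505π²/0.56² ≈ 133.772
  n=2: λ₂ = 17.002π²/0.56² ≈ 535.086 (4× faster decay)
  n=3: λ₃ = 38.2545π²/0.56² ≈ 1203.944 (9× faster decay)
As t → ∞, higher modes decay exponentially faster. The n=1 mode dominates: θ ~ c₁ sin(πx/0.56) e^{-λ₁t}.
Decay rate: λ₁ = 4.2505π²/0.56² ≈ 133.772.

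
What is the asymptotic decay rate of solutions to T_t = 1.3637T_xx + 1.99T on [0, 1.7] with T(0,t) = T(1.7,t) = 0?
Eigenvalues: λₙ = 1.3637n²π²/1.7² - 1.99.
First three modes:
  n=1: λ₁ = 1.3637π²/1.7² - 1.99 ≈ 2.667
  n=2: λ₂ = 5.4548π²/1.7² - 1.99 ≈ 16.639
  n=3: λ₃ = 12.2733π²/1.7² - 1.99 ≈ 39.924
Since 1.3637π²/1.7² ≈ 4.657 > 1.99, all λₙ > 0.
The n=1 mode decays slowest → dominates as t → ∞.
Asymptotic: T ~ c₁ sin(πx/1.7) e^{-λ₁t} with decay rate λ₁ ≈ 2.667.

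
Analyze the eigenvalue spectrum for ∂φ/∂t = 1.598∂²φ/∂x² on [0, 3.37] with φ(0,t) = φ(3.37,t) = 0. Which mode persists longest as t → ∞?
Eigenvalues: λₙ = 1.598n²π²/3.37².
First three modes:
  n=1: λ₁ = 1.598π²/3.37² ≈ 1.389
  n=2: λ₂ = 6.392π²/3.37² ≈ 5.555 (4× faster decay)
  n=3: λ₃ = 14.382π²/3.37² ≈ 12.499 (9× faster decay)
As t → ∞, higher modes decay exponentially faster. The n=1 mode dominates: φ ~ c₁ sin(πx/3.37) e^{-λ₁t}.
Decay rate: λ₁ = 1.598π²/3.37² ≈ 1.389.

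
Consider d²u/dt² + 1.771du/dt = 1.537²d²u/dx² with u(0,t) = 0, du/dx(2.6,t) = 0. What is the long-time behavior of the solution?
As t → ∞, u → 0. Damping (γ=1.771) dissipates energy; oscillations decay exponentially.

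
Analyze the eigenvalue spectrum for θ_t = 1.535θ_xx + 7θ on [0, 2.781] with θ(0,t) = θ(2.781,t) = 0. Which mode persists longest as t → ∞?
Eigenvalues: λₙ = 1.535n²π²/2.781² - 7.
First three modes:
  n=1: λ₁ = 1.535π²/2.781² - 7 ≈ -5.041
  n=2: λ₂ = 6.14π²/2.781² - 7 ≈ 0.835
  n=3: λ₃ = 13.815π²/2.781² - 7 ≈ 10.63
Since 1.535π²/2.781² ≈ 1.959 < 7, λ₁ < 0.
The n=1 mode grows fastest (−λₙ is largest for n=1) → dominates.
Asymptotic: θ ~ c₁ sin(πx/2.781) e^{5.041t} (exponential growth at rate −λ₁ ≈ 5.041).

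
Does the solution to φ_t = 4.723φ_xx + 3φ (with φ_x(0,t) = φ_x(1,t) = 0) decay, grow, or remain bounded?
φ grows unboundedly. With Neumann BCs the constant mode has diffusion eigenvalue 0, so any r > 0 makes it grow like e^(3t); solution grows exponentially.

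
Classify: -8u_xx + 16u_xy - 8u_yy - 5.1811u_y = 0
Parabolic (discriminant = 0).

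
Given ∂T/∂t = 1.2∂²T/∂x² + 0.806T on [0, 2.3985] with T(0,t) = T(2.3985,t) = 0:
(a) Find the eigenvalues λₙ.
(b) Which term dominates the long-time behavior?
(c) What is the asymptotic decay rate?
Eigenvalues: λₙ = 1.2n²π²/2.3985² - 0.806.
First three modes:
  n=1: λ₁ = 1.2π²/2.3985² - 0.806 ≈ 1.253
  n=2: λ₂ = 4.8π²/2.3985² - 0.806 ≈ 7.429
  n=3: λ₃ = 10.8π²/2.3985² - 0.806 ≈ 17.723
Since 1.2π²/2.3985² ≈ 2.059 > 0.806, all λₙ > 0.
The n=1 mode decays slowest → dominates as t → ∞.
Asymptotic: T ~ c₁ sin(πx/2.3985) e^{-λ₁t} with decay rate λ₁ ≈ 1.253.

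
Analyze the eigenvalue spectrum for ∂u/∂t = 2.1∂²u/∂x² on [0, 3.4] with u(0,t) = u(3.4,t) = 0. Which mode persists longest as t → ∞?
Eigenvalues: λₙ = 2.1n²π²/3.4².
First three modes:
  n=1: λ₁ = 2.1π²/3.4² ≈ 1.793
  n=2: λ₂ = 8.4π²/3.4² ≈ 7.172 (4× faster decay)
  n=3: λ₃ = 18.9π²/3.4² ≈ 16.136 (9× faster decay)
As t → ∞, higher modes decay exponentially faster. The n=1 mode dominates: u ~ c₁ sin(πx/3.4) e^{-λ₁t}.
Decay rate: λ₁ = 2.1π²/3.4² ≈ 1.793.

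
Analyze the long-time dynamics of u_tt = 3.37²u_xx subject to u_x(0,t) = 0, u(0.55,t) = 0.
Long-time behavior: u oscillates (no decay). Energy is conserved; the solution oscillates indefinitely as standing waves.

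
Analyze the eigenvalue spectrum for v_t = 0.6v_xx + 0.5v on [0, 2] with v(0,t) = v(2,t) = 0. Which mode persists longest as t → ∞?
Eigenvalues: λₙ = 0.6n²π²/2² - 0.5.
First three modes:
  n=1: λ₁ = 0.6π²/2² - 0.5 ≈ 0.98
  n=2: λ₂ = 2.4π²/2² - 0.5 ≈ 5.422
  n=3: λ₃ = 5.4π²/2² - 0.5 ≈ 12.824
Since 0.6π²/2² ≈ 1.48 > 0.5, all λₙ > 0.
The n=1 mode decays slowest → dominates as t → ∞.
Asymptotic: v ~ c₁ sin(πx/2) e^{-λ₁t} with decay rate λ₁ ≈ 0.98.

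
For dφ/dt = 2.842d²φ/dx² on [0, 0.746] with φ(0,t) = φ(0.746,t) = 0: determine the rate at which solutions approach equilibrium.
Eigenvalues: λₙ = 2.842n²π²/0.746².
First three modes:
  n=1: λ₁ = 2.842π²/0.746² ≈ 50.402
  n=2: λ₂ = 11.368π²/0.746² ≈ 201.607 (4× faster decay)
  n=3: λ₃ = 25.578π²/0.746² ≈ 453.616 (9× faster decay)
As t → ∞, higher modes decay exponentially faster. The n=1 mode dominates: φ ~ c₁ sin(πx/0.746) e^{-λ₁t}.
Decay rate: λ₁ = 2.842π²/0.746² ≈ 50.402.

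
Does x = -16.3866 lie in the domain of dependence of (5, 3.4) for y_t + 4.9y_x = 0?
No. Only data at x = -11.66 affects (5, 3.4). Advection has one-way propagation along characteristics.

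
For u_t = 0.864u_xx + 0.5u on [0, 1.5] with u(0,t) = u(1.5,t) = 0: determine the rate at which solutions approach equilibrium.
Eigenvalues: λₙ = 0.864n²π²/1.5² - 0.5.
First three modes:
  n=1: λ₁ = 0.864π²/1.5² - 0.5 ≈ 3.29
  n=2: λ₂ = 3.456π²/1.5² - 0.5 ≈ 14.66
  n=3: λ₃ = 7.776π²/1.5² - 0.5 ≈ 33.609
Since 0.864π²/1.5² ≈ 3.79 > 0.5, all λₙ > 0.
The n=1 mode decays slowest → dominates as t → ∞.
Asymptotic: u ~ c₁ sin(πx/1.5) e^{-λ₁t} with decay rate λ₁ ≈ 3.29.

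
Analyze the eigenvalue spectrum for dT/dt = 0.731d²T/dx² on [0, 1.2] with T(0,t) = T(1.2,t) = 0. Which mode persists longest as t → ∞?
Eigenvalues: λₙ = 0.731n²π²/1.2².
First three modes:
  n=1: λ₁ = 0.731π²/1.2² ≈ 5.01
  n=2: λ₂ = 2.924π²/1.2² ≈ 20.041 (4× faster decay)
  n=3: λ₃ = 6.579π²/1.2² ≈ 45.092 (9× faster decay)
As t → ∞, higher modes decay exponentially faster. The n=1 mode dominates: T ~ c₁ sin(πx/1.2) e^{-λ₁t}.
Decay rate: λ₁ = 0.731π²/1.2² ≈ 5.01.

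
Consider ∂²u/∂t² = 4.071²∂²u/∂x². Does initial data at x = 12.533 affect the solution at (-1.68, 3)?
No. The domain of dependence is [-13.893, 10.533], and 12.533 is outside this interval.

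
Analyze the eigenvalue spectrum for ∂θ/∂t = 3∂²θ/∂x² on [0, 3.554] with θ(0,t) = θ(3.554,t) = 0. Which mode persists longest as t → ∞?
Eigenvalues: λₙ = 3n²π²/3.554².
First three modes:
  n=1: λ₁ = 3π²/3.554² ≈ 2.344
  n=2: λ₂ = 12π²/3.554² ≈ 9.377 (4× faster decay)
  n=3: λ₃ = 27π²/3.554² ≈ 21.097 (9× faster decay)
As t → ∞, higher modes decay exponentially faster. The n=1 mode dominates: θ ~ c₁ sin(πx/3.554) e^{-λ₁t}.
Decay rate: λ₁ = 3π²/3.554² ≈ 2.344.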